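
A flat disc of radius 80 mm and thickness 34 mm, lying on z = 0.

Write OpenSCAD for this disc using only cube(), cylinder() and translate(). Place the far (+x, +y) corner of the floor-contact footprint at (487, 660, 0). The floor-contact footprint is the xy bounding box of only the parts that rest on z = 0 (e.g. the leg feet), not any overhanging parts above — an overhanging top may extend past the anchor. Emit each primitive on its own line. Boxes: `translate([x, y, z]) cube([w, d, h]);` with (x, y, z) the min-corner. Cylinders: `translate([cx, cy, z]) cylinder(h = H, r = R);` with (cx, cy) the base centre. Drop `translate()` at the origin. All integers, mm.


translate([407, 580, 0]) cylinder(h = 34, r = 80);


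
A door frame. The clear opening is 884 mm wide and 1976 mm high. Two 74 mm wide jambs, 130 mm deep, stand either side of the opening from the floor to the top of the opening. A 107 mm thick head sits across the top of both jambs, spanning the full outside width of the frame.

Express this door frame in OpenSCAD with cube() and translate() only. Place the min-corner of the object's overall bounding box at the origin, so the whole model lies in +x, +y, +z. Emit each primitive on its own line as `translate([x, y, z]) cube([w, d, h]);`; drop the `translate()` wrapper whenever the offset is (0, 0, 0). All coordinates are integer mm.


cube([74, 130, 1976]);
translate([958, 0, 0]) cube([74, 130, 1976]);
translate([0, 0, 1976]) cube([1032, 130, 107]);


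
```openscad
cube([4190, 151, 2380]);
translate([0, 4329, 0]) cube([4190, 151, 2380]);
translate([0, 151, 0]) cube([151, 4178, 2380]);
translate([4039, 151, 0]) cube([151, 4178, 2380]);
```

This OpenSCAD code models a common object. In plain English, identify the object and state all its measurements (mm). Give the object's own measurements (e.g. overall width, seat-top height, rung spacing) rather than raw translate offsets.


The wall frame of a small rectangular building: four walls, each 2380 mm tall and 151 mm thick, enclosing a footprint 4190 mm (x) by 4480 mm (y) outside-to-outside, with no floor or roof. The front and back walls (the −y and +y sides) span the full width; the two side walls fit between them.


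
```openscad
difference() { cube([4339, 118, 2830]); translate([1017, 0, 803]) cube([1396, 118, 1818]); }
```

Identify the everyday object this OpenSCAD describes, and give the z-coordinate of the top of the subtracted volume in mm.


A wall with a window opening. The window head height is 2621 mm.

A wall with a rectangular opening subtracted — a window. Sill at z = 803, opening 1818 mm tall, so the head is at 803 + 1818 = 2621 mm.


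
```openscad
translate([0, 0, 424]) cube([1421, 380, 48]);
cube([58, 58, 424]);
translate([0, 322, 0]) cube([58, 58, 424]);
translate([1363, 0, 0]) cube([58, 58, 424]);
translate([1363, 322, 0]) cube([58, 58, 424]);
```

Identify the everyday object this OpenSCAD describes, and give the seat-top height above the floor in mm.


A bench. The seat-top height is 472 mm.

A long slab on four corner posts — a bench. The slab sits at z = 424 with thickness 48, so the top is 424 + 48 = 472 mm.


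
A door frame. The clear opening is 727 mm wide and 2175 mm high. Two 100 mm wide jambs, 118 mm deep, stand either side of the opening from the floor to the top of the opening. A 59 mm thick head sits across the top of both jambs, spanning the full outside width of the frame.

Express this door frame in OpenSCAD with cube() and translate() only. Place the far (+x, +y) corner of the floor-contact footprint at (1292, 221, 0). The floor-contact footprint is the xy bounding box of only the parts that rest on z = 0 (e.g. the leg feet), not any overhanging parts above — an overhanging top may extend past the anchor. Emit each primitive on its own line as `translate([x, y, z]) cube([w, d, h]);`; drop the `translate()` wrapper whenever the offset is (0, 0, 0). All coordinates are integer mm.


translate([365, 103, 0]) cube([100, 118, 2175]);
translate([1192, 103, 0]) cube([100, 118, 2175]);
translate([365, 103, 2175]) cube([927, 118, 59]);


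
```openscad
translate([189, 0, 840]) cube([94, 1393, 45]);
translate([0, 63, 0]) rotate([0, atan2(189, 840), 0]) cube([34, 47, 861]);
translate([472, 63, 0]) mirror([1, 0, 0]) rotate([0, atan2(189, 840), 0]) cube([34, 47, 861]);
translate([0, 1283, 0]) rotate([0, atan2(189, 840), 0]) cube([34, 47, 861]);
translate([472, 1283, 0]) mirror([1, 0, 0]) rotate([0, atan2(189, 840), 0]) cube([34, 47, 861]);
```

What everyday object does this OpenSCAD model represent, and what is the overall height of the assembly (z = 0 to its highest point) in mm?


A sawhorse. The overall height is 885 mm.

A beam across two mirrored pairs of raked legs — a sawhorse. The beam's underside is at z = 840 (matching the legs' vertical rise in atan2(189, 840)) and the beam is 45 mm tall, so its top is at 840 + 45 = 885 mm. The raked legs top out at the beam's underside, so that is the highest point.


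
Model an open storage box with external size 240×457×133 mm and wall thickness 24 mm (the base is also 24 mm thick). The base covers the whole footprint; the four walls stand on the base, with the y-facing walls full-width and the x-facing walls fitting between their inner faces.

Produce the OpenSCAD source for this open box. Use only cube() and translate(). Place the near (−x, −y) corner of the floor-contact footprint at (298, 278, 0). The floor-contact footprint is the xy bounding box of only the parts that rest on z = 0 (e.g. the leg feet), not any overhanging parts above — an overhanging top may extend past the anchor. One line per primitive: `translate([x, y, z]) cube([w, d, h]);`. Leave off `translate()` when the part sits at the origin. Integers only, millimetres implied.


translate([298, 278, 0]) cube([240, 457, 24]);
translate([298, 278, 24]) cube([240, 24, 109]);
translate([298, 711, 24]) cube([240, 24, 109]);
translate([298, 302, 24]) cube([24, 409, 109]);
translate([514, 302, 24]) cube([24, 409, 109]);


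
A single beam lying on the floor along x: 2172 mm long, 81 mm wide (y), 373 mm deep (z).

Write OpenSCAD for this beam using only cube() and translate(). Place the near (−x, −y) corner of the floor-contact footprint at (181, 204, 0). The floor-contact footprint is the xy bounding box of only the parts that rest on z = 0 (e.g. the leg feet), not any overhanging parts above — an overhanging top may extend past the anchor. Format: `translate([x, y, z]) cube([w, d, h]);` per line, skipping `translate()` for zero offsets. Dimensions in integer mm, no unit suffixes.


translate([181, 204, 0]) cube([2172, 81, 373]);


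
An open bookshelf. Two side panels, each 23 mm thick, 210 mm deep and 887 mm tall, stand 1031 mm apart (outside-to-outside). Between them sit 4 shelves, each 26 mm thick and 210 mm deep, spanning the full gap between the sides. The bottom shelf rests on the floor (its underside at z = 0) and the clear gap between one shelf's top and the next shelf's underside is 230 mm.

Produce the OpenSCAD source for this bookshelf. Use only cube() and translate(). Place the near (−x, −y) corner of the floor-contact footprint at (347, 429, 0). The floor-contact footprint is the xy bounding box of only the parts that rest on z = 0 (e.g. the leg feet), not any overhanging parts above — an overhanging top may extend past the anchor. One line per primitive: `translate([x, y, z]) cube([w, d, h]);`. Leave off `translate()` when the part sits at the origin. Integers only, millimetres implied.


translate([347, 429, 0]) cube([23, 210, 887]);
translate([1355, 429, 0]) cube([23, 210, 887]);
translate([370, 429, 0]) cube([985, 210, 26]);
translate([370, 429, 256]) cube([985, 210, 26]);
translate([370, 429, 512]) cube([985, 210, 26]);
translate([370, 429, 768]) cube([985, 210, 26]);


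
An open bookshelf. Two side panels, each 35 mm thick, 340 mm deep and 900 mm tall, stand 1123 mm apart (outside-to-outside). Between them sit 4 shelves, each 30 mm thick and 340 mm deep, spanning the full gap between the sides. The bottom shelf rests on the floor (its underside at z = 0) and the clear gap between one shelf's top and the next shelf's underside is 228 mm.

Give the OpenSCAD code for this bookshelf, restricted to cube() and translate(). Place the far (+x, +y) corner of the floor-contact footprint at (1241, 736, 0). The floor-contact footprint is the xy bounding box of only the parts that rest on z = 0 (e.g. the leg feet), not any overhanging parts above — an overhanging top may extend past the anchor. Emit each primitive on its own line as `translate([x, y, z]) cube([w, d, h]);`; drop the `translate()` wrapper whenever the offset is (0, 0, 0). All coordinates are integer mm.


translate([118, 396, 0]) cube([35, 340, 900]);
translate([1206, 396, 0]) cube([35, 340, 900]);
translate([153, 396, 0]) cube([1053, 340, 30]);
translate([153, 396, 258]) cube([1053, 340, 30]);
translate([153, 396, 516]) cube([1053, 340, 30]);
translate([153, 396, 774]) cube([1053, 340, 30]);


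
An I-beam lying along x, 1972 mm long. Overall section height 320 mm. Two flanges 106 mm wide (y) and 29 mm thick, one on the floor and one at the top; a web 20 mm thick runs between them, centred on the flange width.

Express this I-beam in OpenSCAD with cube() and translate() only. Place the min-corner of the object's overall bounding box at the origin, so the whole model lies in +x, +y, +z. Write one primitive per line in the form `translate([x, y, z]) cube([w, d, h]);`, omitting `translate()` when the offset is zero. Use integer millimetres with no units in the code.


cube([1972, 106, 29]);
translate([0, 43, 29]) cube([1972, 20, 262]);
translate([0, 0, 291]) cube([1972, 106, 29]);


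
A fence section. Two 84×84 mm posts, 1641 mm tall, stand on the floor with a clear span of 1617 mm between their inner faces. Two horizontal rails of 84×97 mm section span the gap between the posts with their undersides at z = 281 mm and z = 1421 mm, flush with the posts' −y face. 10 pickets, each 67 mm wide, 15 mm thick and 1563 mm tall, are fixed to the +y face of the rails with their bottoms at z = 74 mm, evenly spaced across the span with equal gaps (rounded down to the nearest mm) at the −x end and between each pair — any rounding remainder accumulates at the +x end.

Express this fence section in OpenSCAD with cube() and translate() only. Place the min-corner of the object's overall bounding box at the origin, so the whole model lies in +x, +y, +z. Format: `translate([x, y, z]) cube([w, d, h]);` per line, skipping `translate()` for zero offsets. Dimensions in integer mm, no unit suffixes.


cube([84, 84, 1641]);
translate([1701, 0, 0]) cube([84, 84, 1641]);
translate([84, 0, 281]) cube([1617, 84, 97]);
translate([84, 0, 1421]) cube([1617, 84, 97]);
translate([170, 84, 74]) cube([67, 15, 1563]);
translate([323, 84, 74]) cube([67, 15, 1563]);
translate([476, 84, 74]) cube([67, 15, 1563]);
translate([629, 84, 74]) cube([67, 15, 1563]);
translate([782, 84, 74]) cube([67, 15, 1563]);
translate([935, 84, 74]) cube([67, 15, 1563]);
translate([1088, 84, 74]) cube([67, 15, 1563]);
translate([1241, 84, 74]) cube([67, 15, 1563]);
translate([1394, 84, 74]) cube([67, 15, 1563]);
translate([1547, 84, 74]) cube([67, 15, 1563]);


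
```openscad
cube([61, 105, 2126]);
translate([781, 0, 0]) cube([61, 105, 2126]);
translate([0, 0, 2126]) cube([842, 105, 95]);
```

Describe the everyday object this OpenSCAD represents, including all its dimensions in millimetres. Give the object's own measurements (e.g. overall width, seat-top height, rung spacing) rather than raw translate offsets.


A door frame. The clear opening is 720 mm wide and 2126 mm high. Two 61 mm wide jambs, 105 mm deep, stand either side of the opening from the floor to the top of the opening. A 95 mm thick head sits across the top of both jambs, spanning the full outside width of the frame.


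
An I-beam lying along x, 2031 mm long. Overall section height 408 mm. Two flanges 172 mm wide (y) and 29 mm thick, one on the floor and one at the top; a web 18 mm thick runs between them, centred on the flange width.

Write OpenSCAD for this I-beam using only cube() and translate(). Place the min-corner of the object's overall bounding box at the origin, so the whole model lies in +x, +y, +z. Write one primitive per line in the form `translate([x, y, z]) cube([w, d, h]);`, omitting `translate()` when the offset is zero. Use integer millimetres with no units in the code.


cube([2031, 172, 29]);
translate([0, 77, 29]) cube([2031, 18, 350]);
translate([0, 0, 379]) cube([2031, 172, 29]);


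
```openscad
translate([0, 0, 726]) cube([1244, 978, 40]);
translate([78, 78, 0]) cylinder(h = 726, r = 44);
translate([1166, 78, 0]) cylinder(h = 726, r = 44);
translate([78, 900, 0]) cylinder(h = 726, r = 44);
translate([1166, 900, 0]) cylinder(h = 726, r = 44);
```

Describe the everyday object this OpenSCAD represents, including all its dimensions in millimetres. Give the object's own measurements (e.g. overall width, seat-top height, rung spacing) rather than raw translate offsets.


A table: top 1244 mm (x) × 978 mm (y), 40 mm thick, upper face at z = 766 mm, on four round legs of 88 mm diameter, each leg's bounding box inset 34 mm from the nearest pair of top edges from z = 0 to the bottom of the top.


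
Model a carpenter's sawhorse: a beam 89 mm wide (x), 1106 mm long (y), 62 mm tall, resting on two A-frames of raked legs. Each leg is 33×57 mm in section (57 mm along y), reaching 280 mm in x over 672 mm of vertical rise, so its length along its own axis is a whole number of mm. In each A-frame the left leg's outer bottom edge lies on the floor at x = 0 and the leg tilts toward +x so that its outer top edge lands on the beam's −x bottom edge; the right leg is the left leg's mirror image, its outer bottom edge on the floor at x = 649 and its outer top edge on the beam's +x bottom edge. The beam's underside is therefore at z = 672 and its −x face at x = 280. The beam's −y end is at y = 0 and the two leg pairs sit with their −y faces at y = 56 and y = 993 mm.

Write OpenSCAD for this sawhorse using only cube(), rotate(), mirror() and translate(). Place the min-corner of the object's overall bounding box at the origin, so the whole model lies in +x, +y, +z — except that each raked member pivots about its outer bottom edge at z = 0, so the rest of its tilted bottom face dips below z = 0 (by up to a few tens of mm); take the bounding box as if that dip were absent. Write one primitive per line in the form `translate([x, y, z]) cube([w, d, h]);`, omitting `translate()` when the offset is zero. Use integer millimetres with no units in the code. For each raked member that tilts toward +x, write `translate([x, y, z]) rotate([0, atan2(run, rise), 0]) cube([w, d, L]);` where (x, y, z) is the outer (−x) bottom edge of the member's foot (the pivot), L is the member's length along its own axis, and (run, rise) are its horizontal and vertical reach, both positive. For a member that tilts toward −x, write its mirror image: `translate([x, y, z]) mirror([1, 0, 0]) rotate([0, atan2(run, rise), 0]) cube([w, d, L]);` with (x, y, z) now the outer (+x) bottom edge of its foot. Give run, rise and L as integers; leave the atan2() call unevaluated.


translate([280, 0, 672]) cube([89, 1106, 62]);
translate([0, 56, 0]) rotate([0, atan2(280, 672), 0]) cube([33, 57, 728]);
translate([649, 56, 0]) mirror([1, 0, 0]) rotate([0, atan2(280, 672), 0]) cube([33, 57, 728]);
translate([0, 993, 0]) rotate([0, atan2(280, 672), 0]) cube([33, 57, 728]);
translate([649, 993, 0]) mirror([1, 0, 0]) rotate([0, atan2(280, 672), 0]) cube([33, 57, 728]);


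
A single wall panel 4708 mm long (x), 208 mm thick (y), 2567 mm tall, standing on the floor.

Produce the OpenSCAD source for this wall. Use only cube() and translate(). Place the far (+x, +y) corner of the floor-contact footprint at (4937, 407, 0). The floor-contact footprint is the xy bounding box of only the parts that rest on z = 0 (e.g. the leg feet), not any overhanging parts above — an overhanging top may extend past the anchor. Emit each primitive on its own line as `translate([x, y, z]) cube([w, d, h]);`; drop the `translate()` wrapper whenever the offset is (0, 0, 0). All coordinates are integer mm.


translate([229, 199, 0]) cube([4708, 208, 2567]);


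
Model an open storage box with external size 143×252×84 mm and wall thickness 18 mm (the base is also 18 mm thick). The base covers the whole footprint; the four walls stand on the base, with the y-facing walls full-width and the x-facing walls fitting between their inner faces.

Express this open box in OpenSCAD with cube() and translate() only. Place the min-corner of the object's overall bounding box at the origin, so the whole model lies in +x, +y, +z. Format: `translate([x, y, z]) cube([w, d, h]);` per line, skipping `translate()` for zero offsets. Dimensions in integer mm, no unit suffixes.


cube([143, 252, 18]);
translate([0, 0, 18]) cube([143, 18, 66]);
translate([0, 234, 18]) cube([143, 18, 66]);
translate([0, 18, 18]) cube([18, 216, 66]);
translate([125, 18, 18]) cube([18, 216, 66]);


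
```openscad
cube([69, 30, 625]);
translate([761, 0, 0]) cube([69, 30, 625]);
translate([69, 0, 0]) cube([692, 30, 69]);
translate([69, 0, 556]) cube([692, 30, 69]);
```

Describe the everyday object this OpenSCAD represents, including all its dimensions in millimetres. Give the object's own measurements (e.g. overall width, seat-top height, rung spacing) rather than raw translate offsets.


A rectangular picture frame lying in the x–z plane (depth along y). The opening is 692 mm wide (x) by 487 mm tall (z), surrounded by a border 69 mm wide on all four sides. The frame is 30 mm deep and is made of two full-height vertical stiles with two horizontal rails fitted between them.


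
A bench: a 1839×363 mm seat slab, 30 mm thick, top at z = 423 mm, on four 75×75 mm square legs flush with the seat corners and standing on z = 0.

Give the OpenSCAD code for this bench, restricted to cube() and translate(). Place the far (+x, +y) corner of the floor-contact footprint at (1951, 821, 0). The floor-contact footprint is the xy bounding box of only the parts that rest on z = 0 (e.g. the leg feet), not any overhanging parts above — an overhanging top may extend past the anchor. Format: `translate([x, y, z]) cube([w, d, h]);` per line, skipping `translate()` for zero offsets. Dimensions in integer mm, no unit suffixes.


translate([112, 458, 393]) cube([1839, 363, 30]);
translate([112, 458, 0]) cube([75, 75, 393]);
translate([112, 746, 0]) cube([75, 75, 393]);
translate([1876, 458, 0]) cube([75, 75, 393]);
translate([1876, 746, 0]) cube([75, 75, 393]);


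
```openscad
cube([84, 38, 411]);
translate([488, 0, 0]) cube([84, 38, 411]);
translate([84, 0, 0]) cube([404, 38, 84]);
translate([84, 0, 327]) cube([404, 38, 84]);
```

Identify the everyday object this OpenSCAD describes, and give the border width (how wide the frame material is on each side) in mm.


A picture frame. The border width is 84 mm.

Four thin pieces enclosing a rectangular opening — a picture frame. The two full-height stiles are 411 mm tall; the top rail sits at z = 327 and is 84 mm tall, so the border above the opening is 411 − 327 = 84 mm, matching the stile x-width.


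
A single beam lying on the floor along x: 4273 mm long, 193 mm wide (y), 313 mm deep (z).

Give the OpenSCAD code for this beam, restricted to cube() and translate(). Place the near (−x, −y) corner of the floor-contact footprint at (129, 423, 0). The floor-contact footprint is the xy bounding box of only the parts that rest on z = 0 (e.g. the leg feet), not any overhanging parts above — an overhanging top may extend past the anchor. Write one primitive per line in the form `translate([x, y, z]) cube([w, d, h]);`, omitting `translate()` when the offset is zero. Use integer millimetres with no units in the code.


translate([129, 423, 0]) cube([4273, 193, 313]);


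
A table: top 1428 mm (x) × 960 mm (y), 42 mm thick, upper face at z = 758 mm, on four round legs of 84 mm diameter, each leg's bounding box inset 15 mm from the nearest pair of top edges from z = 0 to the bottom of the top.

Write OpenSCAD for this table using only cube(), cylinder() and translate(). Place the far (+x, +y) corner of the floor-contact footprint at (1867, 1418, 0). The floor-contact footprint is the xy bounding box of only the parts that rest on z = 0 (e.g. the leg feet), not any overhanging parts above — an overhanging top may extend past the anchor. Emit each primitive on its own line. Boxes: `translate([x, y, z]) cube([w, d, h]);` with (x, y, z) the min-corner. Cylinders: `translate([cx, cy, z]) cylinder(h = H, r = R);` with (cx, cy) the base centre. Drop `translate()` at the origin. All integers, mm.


translate([454, 473, 716]) cube([1428, 960, 42]);
translate([511, 530, 0]) cylinder(h = 716, r = 42);
translate([1825, 530, 0]) cylinder(h = 716, r = 42);
translate([511, 1376, 0]) cylinder(h = 716, r = 42);
translate([1825, 1376, 0]) cylinder(h = 716, r = 42);


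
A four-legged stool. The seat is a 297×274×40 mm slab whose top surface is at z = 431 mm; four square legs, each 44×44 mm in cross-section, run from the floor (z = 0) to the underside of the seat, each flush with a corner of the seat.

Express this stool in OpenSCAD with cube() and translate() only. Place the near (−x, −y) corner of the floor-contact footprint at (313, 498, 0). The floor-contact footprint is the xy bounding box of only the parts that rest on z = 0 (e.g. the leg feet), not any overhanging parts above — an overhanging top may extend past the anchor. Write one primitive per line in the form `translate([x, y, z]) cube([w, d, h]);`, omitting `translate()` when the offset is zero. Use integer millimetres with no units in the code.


translate([313, 498, 391]) cube([297, 274, 40]);
translate([313, 498, 0]) cube([44, 44, 391]);
translate([566, 498, 0]) cube([44, 44, 391]);
translate([313, 728, 0]) cube([44, 44, 391]);
translate([566, 728, 0]) cube([44, 44, 391]);


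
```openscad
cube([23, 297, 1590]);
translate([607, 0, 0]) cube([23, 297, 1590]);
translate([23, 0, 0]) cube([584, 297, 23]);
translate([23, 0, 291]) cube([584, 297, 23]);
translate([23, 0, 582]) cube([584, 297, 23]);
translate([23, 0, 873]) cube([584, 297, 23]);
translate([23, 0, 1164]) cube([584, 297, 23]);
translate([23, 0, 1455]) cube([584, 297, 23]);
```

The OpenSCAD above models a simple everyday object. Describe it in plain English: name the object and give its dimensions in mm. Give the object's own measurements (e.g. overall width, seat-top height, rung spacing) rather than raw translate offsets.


An open bookshelf. Two side panels, each 23 mm thick, 297 mm deep and 1590 mm tall, stand 630 mm apart (outside-to-outside). Between them sit 6 shelves, each 23 mm thick and 297 mm deep, spanning the full gap between the sides. The bottom shelf rests on the floor (its underside at z = 0) and the clear gap between one shelf's top and the next shelf's underside is 268 mm.


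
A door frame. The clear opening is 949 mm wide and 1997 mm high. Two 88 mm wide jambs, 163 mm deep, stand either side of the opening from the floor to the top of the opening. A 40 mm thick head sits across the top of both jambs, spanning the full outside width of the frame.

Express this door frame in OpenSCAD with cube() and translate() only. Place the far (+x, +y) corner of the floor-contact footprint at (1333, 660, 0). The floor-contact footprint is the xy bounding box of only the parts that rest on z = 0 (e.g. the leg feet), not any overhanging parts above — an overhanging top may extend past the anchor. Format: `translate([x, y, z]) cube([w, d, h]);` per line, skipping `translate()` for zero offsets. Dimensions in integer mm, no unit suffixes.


translate([208, 497, 0]) cube([88, 163, 1997]);
translate([1245, 497, 0]) cube([88, 163, 1997]);
translate([208, 497, 1997]) cube([1125, 163, 40]);


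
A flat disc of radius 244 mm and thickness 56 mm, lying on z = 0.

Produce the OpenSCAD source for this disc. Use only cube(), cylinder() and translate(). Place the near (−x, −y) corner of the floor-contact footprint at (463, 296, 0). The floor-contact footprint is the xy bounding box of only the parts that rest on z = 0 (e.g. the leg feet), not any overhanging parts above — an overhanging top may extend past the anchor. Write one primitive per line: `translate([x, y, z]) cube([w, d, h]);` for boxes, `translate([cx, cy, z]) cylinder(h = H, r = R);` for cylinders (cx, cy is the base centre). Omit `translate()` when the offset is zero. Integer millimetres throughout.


translate([707, 540, 0]) cylinder(h = 56, r = 244);


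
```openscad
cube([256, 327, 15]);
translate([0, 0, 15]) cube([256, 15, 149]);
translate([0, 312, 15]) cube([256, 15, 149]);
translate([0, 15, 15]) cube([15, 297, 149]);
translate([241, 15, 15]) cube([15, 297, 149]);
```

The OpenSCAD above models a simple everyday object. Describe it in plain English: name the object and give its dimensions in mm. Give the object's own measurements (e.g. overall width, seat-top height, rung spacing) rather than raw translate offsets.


An open-topped rectangular box: outside dimensions 256×327×164 mm, with a uniform wall and base thickness of 15 mm. The base is a full 256×327 slab on the floor; four walls sit on top of the base. The front and back walls (the −y and +y sides) span the full width; the two side walls fit between them.


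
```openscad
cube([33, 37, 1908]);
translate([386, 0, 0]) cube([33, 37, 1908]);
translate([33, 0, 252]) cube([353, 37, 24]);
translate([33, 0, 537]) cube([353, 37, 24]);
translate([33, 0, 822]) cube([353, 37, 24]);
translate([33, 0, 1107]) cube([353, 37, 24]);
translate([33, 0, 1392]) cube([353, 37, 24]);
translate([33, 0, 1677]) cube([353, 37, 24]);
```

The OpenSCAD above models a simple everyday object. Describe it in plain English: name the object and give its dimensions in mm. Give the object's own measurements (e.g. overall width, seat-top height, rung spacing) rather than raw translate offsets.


A straight ladder. Two 33×37 mm vertical rails, 1908 mm tall, stand 419 mm apart (outside-to-outside) with their front faces coplanar on the −y side. 6 rungs, each 37 mm deep and 24 mm tall, span between the inner faces of the rails, front faces flush with the rails. The lowest rung's underside is at z = 252 mm and rungs are spaced 285 mm apart (underside to underside).


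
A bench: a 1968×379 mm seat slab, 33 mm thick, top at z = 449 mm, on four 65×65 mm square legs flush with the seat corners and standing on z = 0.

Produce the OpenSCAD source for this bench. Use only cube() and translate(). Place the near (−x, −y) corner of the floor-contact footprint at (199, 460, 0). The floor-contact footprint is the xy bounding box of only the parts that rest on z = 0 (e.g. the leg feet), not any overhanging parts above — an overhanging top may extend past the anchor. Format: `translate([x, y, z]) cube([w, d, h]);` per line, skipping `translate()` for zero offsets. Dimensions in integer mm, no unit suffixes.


// leg_h = 449 − 33 = 416
translate([199, 460, 416]) cube([1968, 379, 33]);
translate([199, 460, 0]) cube([65, 65, 416]);
translate([199, 774, 0]) cube([65, 65, 416]);
translate([2102, 460, 0]) cube([65, 65, 416]);
translate([2102, 774, 0]) cube([65, 65, 416]);


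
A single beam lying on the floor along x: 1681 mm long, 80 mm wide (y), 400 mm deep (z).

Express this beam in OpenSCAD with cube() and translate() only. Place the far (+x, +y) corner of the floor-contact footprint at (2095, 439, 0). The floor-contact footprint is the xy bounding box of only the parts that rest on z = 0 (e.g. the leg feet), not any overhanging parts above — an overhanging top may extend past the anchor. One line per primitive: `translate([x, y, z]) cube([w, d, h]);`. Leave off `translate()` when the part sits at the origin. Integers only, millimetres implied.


translate([414, 359, 0]) cube([1681, 80, 400]);


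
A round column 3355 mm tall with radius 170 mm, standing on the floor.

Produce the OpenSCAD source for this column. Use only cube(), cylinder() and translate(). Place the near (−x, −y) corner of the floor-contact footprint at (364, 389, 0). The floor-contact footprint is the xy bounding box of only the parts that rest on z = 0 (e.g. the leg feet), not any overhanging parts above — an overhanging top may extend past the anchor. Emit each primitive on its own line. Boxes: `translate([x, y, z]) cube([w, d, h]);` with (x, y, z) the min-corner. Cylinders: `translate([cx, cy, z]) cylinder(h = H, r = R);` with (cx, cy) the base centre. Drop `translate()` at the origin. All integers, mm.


translate([534, 559, 0]) cylinder(h = 3355, r = 170);


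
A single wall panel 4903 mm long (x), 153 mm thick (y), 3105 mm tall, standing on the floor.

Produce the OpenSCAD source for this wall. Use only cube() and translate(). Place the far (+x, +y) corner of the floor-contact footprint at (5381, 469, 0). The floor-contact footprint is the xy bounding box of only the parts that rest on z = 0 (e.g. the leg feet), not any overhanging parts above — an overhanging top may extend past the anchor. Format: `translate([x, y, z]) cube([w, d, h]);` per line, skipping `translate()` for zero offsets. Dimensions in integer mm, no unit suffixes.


translate([478, 316, 0]) cube([4903, 153, 3105]);


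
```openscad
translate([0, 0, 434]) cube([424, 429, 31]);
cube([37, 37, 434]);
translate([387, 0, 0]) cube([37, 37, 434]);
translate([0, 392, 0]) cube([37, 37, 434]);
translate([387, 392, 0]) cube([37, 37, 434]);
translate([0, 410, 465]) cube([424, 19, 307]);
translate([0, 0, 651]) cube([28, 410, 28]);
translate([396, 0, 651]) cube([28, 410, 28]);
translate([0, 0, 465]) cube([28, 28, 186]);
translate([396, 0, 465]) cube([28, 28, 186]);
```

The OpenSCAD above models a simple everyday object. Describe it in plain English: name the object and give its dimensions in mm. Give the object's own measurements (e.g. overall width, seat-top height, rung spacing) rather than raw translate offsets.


A chair. The seat is a 424×429×31 mm slab with its top at z = 465 mm, on four 37×37 mm corner legs (flush with the seat edges, standing on z = 0). A flat backrest 19 mm thick, 307 mm tall, spans the full seat width and rises from the seat top along its +y edge, rear face flush with the rear of the seat. Two armrests of 28×28 mm section run along each side from the seat's front edge to the front of the backrest, top faces 214 mm above the seat top and outer faces flush with the seat's x-edges; a 28×28 mm post under the front of each armrest stands on the seat at the front corner.


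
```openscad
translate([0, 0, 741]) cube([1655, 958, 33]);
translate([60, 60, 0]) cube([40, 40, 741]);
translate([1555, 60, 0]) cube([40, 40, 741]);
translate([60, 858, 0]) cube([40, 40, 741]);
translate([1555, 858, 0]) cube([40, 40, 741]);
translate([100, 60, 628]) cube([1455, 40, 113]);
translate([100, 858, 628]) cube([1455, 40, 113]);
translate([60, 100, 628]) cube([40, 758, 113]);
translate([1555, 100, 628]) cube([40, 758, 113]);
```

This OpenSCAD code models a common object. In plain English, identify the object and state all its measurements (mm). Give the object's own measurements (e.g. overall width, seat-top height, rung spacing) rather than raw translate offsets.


A rectangular dining table. The top is 1655×958×33 mm with its upper surface at z = 774 mm. It stands on four 40×40 mm square legs, each inset 60 mm from the nearest pair of top edges, running from the floor to the underside of the top. Four apron rails, 40 mm thick and 113 mm tall, run between adjacent legs with their top edges flush with the underside of the top and their outer faces flush with the legs' outer faces.


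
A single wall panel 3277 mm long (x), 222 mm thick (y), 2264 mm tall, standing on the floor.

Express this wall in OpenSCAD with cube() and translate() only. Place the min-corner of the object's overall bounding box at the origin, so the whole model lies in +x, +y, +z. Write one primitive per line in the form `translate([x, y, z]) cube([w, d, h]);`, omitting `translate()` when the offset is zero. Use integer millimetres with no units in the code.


cube([3277, 222, 2264]);


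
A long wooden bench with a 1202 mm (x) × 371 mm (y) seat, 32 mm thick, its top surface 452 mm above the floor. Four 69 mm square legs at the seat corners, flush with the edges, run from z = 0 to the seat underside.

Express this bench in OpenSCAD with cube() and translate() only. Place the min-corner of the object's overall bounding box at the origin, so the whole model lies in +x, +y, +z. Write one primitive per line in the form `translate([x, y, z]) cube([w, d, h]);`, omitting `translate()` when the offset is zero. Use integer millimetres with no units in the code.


translate([0, 0, 420]) cube([1202, 371, 32]);
cube([69, 69, 420]);
translate([0, 302, 0]) cube([69, 69, 420]);
translate([1133, 0, 0]) cube([69, 69, 420]);
translate([1133, 302, 0]) cube([69, 69, 420]);


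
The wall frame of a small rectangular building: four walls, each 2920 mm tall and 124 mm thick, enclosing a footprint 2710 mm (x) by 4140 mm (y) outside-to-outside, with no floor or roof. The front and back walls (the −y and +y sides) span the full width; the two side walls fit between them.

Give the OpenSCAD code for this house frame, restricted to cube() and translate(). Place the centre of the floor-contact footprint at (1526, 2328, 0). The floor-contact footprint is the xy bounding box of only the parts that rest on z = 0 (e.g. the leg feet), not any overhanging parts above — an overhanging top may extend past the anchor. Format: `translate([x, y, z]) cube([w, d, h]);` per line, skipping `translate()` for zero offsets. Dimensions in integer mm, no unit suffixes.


translate([171, 258, 0]) cube([2710, 124, 2920]);
translate([171, 4274, 0]) cube([2710, 124, 2920]);
translate([171, 382, 0]) cube([124, 3892, 2920]);
translate([2757, 382, 0]) cube([124, 3892, 2920]);


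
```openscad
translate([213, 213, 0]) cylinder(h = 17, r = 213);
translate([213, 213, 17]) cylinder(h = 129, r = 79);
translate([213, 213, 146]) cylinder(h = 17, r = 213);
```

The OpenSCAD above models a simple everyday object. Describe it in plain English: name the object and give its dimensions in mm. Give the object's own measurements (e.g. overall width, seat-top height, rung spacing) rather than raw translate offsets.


A spool: two coaxial disc flanges of radius 213 mm and thickness 17 mm, joined by a core cylinder of radius 79 mm and height 129 mm. The lower flange rests on z = 0 and the three cylinders share a vertical axis.


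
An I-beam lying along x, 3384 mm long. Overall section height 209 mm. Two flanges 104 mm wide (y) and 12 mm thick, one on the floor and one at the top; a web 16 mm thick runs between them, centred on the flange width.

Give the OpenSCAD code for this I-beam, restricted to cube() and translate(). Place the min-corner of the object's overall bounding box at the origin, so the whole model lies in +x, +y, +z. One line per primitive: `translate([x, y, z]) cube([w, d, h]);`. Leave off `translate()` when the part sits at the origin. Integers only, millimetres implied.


cube([3384, 104, 12]);
translate([0, 44, 12]) cube([3384, 16, 185]);
translate([0, 0, 197]) cube([3384, 104, 12]);


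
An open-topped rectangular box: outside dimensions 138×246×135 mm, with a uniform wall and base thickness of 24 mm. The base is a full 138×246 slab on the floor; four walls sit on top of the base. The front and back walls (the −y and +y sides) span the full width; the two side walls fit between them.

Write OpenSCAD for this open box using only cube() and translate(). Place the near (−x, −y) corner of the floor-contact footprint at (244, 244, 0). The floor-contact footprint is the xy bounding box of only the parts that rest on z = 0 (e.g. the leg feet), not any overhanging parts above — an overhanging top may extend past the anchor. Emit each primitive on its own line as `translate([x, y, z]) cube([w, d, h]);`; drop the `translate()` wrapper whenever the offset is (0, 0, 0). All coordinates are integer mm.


translate([244, 244, 0]) cube([138, 246, 24]);
translate([244, 244, 24]) cube([138, 24, 111]);
translate([244, 466, 24]) cube([138, 24, 111]);
translate([244, 268, 24]) cube([24, 198, 111]);
translate([358, 268, 24]) cube([24, 198, 111]);


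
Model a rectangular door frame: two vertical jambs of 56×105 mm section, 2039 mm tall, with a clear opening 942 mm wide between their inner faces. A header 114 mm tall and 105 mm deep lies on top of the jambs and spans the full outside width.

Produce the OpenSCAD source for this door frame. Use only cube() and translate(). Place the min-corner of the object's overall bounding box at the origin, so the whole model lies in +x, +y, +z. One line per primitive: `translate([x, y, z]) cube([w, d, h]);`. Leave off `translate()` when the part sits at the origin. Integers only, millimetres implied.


cube([56, 105, 2039]);
translate([998, 0, 0]) cube([56, 105, 2039]);
translate([0, 0, 2039]) cube([1054, 105, 114]);


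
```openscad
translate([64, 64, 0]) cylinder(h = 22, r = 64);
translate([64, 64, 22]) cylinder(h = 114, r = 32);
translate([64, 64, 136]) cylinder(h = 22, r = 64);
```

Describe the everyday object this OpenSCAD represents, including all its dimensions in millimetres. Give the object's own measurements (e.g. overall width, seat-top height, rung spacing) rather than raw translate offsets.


A spool: two coaxial disc flanges of radius 64 mm and thickness 22 mm, joined by a core cylinder of radius 32 mm and height 114 mm. The lower flange rests on z = 0 and the three cylinders share a vertical axis.


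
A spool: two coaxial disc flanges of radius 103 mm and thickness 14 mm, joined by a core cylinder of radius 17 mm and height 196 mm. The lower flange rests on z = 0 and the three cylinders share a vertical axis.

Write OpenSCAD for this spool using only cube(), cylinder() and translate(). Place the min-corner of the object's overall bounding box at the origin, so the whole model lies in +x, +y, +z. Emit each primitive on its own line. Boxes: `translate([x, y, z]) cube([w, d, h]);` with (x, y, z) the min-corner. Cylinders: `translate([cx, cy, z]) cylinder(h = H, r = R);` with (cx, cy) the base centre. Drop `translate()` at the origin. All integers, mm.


translate([103, 103, 0]) cylinder(h = 14, r = 103);
translate([103, 103, 14]) cylinder(h = 196, r = 17);
translate([103, 103, 210]) cylinder(h = 14, r = 103);


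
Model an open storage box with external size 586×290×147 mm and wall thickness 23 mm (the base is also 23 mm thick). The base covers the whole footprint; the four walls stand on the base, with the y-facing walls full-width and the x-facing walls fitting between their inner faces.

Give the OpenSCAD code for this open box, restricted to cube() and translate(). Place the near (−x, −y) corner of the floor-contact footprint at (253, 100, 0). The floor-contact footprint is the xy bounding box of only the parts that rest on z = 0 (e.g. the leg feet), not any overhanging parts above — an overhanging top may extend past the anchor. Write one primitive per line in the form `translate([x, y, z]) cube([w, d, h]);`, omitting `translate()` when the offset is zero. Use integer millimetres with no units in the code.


translate([253, 100, 0]) cube([586, 290, 23]);
translate([253, 100, 23]) cube([586, 23, 124]);
translate([253, 367, 23]) cube([586, 23, 124]);
translate([253, 123, 23]) cube([23, 244, 124]);
translate([816, 123, 23]) cube([23, 244, 124]);


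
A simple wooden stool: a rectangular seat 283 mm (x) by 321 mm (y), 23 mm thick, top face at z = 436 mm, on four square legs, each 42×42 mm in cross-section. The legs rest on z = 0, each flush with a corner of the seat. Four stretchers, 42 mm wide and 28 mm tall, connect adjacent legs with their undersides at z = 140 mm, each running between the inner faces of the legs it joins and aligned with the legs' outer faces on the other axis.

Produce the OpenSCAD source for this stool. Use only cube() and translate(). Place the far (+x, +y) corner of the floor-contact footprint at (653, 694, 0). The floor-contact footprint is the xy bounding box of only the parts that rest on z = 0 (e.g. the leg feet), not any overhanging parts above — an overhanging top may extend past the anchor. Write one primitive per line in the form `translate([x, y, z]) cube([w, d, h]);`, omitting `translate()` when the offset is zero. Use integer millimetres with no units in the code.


translate([370, 373, 413]) cube([283, 321, 23]);
translate([370, 373, 0]) cube([42, 42, 413]);
translate([611, 373, 0]) cube([42, 42, 413]);
translate([370, 652, 0]) cube([42, 42, 413]);
translate([611, 652, 0]) cube([42, 42, 413]);
translate([412, 373, 140]) cube([199, 42, 28]);
translate([412, 652, 140]) cube([199, 42, 28]);
translate([370, 415, 140]) cube([42, 237, 28]);
translate([611, 415, 140]) cube([42, 237, 28]);
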